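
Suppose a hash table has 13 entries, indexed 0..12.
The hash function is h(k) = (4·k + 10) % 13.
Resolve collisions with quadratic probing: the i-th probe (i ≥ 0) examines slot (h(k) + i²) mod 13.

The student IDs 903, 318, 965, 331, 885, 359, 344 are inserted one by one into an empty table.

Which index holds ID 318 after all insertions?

9

903: h=8 => slot 8
318: h=8, probe 8,9 => slot 9
965: h=9, probe 9,10 => slot 10
331: h=8, probe 8,9,12 => slot 12
885: h=1 => slot 1
359: h=3 => slot 3
344: h=8, probe 8,9,12,4 => slot 4
Table: [∅, 885, ∅, 359, 344, ∅, ∅, ∅, 903, 318, 965, ∅, 331]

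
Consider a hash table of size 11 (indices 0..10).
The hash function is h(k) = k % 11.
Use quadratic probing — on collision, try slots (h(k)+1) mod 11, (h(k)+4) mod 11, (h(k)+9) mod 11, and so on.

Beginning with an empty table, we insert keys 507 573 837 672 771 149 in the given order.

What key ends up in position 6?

771

Insert 507: h=1, slot 1 empty → index 1.
Insert 573: h=1, slot 1 occupied → index 2.
Insert 837: h=1, slots 1,2 occupied → index 5.
Insert 672: h=1, slots 1,2,5 occupied → index 10.
Insert 771: h=1, slots 1,2,5,10 occupied → index 6.
Insert 149: h=6, slot 6 occupied → index 7.
Table: [_, 507, 573, _, _, 837, 771, 149, _, _, 672]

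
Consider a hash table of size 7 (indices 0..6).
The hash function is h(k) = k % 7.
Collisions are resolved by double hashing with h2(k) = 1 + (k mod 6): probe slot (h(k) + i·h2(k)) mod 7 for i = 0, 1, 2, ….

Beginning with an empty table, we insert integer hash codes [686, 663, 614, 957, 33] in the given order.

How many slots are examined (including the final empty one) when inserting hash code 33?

686: h=0 => slot 0
663: h=5 => slot 5
614: h=5, h2=3, probe 5,1 => slot 1
957: h=5, h2=4, probe 5,2 => slot 2
33: h=5, h2=4, probe 5,2,6 => slot 6
Table: [686, 614, 957, ∅, ∅, 663, 33]

3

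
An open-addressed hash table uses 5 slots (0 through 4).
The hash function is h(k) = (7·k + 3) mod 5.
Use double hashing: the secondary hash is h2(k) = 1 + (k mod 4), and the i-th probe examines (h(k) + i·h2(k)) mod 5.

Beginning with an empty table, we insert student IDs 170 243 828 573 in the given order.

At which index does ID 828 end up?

Insert 170: h=3, slot 3 empty → index 3.
Insert 243: h=4, slot 4 empty → index 4.
Insert 828: h=4, h2=1, slot 4 occupied → index 0.
Insert 573: h=4, h2=2, slot 4 occupied → index 1.
Table: [828, 573, _, 170, 243]

0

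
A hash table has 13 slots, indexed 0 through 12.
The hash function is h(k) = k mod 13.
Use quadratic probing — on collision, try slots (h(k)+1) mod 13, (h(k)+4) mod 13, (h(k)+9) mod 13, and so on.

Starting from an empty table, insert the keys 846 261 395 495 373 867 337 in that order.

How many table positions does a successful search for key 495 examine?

4

846: h=1 -> slot 1
261: h=1, probe 1,2 -> slot 2
395: h=5 -> slot 5
495: h=1, probe 1,2,5,10 -> slot 10
373: h=9 -> slot 9
867: h=9, probe 9,10,0 -> slot 0
337: h=12 -> slot 12
Table: [867, 846, 261, ∅, ∅, 395, ∅, ∅, ∅, 373, 495, ∅, 337]
Lookup 495: h=1, probe 1,2,5,10 → found at 10.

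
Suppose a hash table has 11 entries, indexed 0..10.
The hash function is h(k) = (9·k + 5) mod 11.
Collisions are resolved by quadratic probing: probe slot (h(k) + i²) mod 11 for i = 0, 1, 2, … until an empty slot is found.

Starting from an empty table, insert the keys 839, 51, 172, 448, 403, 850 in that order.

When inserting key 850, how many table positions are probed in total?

839 hashes to 10; slot 10 is free → place at 10.
51 hashes to 2; slot 2 is free → place at 2.
172 hashes to 2; 2 taken → place at 3.
448 hashes to 0; slot 0 is free → place at 0.
403 hashes to 2; 2,3 taken → place at 6.
850 hashes to 10; 10,0,3 taken → place at 8.
Table: [448, —, 51, 172, —, —, 403, —, 850, —, 839]

4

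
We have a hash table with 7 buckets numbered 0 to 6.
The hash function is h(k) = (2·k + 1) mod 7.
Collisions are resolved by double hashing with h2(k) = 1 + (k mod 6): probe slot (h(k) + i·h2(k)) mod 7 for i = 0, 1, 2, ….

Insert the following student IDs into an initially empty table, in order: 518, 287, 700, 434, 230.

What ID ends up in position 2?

518: h=1 => slot 1
287: h=1, h2=6, probe 1,0 => slot 0
700: h=1, h2=5, probe 1,6 => slot 6
434: h=1, h2=3, probe 1,4 => slot 4
230: h=6, h2=3, probe 6,2 => slot 2
Table: [287, 518, 230, _, 434, _, 700]

230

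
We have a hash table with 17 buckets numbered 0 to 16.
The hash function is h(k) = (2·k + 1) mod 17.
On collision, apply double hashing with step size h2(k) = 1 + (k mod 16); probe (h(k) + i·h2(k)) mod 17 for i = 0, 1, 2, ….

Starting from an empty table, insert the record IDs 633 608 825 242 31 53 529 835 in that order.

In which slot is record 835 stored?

13

633: h=9 -> slot 9
608: h=10 -> slot 10
825: h=2 -> slot 2
242: h=9, h2=3, probe 9,12 -> slot 12
31: h=12, h2=16, probe 12,11 -> slot 11
53: h=5 -> slot 5
529: h=5, h2=2, probe 5,7 -> slot 7
835: h=5, h2=4, probe 5,9,13 -> slot 13
Table: [—, —, 825, —, —, 53, —, 529, —, 633, 608, 31, 242, 835, —, —, —]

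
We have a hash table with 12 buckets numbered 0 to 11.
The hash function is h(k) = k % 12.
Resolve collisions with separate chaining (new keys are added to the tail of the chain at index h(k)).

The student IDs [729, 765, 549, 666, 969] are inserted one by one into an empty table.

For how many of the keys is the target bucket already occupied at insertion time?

Insert 729: h=9, bucket 9 empty -> new chain.
Insert 765: h=9, bucket 9 nonempty -> append to chain.
Insert 549: h=9, bucket 9 nonempty -> append to chain.
Insert 666: h=6, bucket 6 empty -> new chain.
Insert 969: h=9, bucket 9 nonempty -> append to chain.
Final buckets:
0: _
1: _
2: _
3: _
4: _
5: _
6: 666
7: _
8: _
9: 729 -> 765 -> 549 -> 969
10: _
11: _

3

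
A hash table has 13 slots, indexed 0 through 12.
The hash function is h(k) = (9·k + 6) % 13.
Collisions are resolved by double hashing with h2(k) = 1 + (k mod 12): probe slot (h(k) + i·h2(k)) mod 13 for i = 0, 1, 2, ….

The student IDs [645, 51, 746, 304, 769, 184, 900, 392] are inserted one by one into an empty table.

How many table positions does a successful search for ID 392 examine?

Insert 645: h=0, slot 0 empty -> index 0.
Insert 51: h=10, slot 10 empty -> index 10.
Insert 746: h=12, slot 12 empty -> index 12.
Insert 304: h=12, h2=5, slot 12 occupied -> index 4.
Insert 769: h=11, slot 11 empty -> index 11.
Insert 184: h=11, h2=5, slot 11 occupied -> index 3.
Insert 900: h=7, slot 7 empty -> index 7.
Insert 392: h=11, h2=9, slots 11,7,3,12 occupied -> index 8.
Table: [645, ., ., 184, 304, ., ., 900, 392, ., 51, 769, 746]
Lookup 392: h=11, h2=9, probe 11,7,3,12,8 → found at 8.

5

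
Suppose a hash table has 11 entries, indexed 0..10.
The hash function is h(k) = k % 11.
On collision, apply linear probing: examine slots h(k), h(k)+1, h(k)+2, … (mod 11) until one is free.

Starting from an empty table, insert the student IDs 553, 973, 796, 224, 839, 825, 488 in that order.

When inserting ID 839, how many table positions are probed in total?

5

553: h=3 -> slot 3
973: h=5 -> slot 5
796: h=4 -> slot 4
224: h=4, probe 4,5,6 -> slot 6
839: h=3, probe 3,4,5,6,7 -> slot 7
825: h=0 -> slot 0
488: h=4, probe 4,5,6,7,8 -> slot 8
Table: [825, _, _, 553, 796, 973, 224, 839, 488, _, _]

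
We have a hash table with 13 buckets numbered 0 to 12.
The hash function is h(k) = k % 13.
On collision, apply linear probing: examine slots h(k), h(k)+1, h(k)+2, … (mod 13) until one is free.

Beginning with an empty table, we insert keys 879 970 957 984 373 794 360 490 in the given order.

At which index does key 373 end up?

12

879 hashes to 8; slot 8 is free -> place at 8.
970 hashes to 8; 8 taken -> place at 9.
957 hashes to 8; 8,9 taken -> place at 10.
984 hashes to 9; 9,10 taken -> place at 11.
373 hashes to 9; 9,10,11 taken -> place at 12.
794 hashes to 1; slot 1 is free -> place at 1.
360 hashes to 9; 9,10,11,12 taken -> place at 0.
490 hashes to 9; 9,10,11,12,0,1 taken -> place at 2.
Table: [360, 794, 490, -, -, -, -, -, 879, 970, 957, 984, 373]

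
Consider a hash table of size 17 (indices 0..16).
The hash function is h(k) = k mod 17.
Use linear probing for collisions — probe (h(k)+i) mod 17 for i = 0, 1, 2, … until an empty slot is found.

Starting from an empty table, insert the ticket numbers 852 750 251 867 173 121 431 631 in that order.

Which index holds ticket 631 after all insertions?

7

852 hashes to 2; slot 2 is free → place at 2.
750 hashes to 2; 2 taken → place at 3.
251 hashes to 13; slot 13 is free → place at 13.
867 hashes to 0; slot 0 is free → place at 0.
173 hashes to 3; 3 taken → place at 4.
121 hashes to 2; 2,3,4 taken → place at 5.
431 hashes to 6; slot 6 is free → place at 6.
631 hashes to 2; 2,3,4,5,6 taken → place at 7.
Table: [867, ∅, 852, 750, 173, 121, 431, 631, ∅, ∅, ∅, ∅, ∅, 251, ∅, ∅, ∅]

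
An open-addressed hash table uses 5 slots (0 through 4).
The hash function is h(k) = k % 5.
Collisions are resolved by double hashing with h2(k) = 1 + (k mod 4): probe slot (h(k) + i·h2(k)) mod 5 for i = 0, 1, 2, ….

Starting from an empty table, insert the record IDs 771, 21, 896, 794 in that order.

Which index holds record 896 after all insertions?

2

771: h=1 → slot 1
21: h=1, h2=2, probe 1,3 → slot 3
896: h=1, h2=1, probe 1,2 → slot 2
794: h=4 → slot 4
Table: [-, 771, 896, 21, 794]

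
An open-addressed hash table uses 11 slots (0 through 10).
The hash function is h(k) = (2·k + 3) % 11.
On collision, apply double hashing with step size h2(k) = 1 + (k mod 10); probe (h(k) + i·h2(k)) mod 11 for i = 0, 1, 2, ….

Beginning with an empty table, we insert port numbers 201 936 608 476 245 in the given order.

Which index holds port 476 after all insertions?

Insert 201: h=9, slot 9 empty -> index 9.
Insert 936: h=5, slot 5 empty -> index 5.
Insert 608: h=9, h2=9, slot 9 occupied -> index 7.
Insert 476: h=9, h2=7, slots 9,5 occupied -> index 1.
Insert 245: h=9, h2=6, slot 9 occupied -> index 4.
Table: [., 476, ., ., 245, 936, ., 608, ., 201, .]

1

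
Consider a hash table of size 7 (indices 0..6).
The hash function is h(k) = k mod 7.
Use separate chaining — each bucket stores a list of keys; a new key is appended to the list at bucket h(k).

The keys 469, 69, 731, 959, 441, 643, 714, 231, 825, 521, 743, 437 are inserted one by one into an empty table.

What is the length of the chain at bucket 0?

Insert 469: h=0, bucket 0 empty -> new chain.
Insert 69: h=6, bucket 6 empty -> new chain.
Insert 731: h=3, bucket 3 empty -> new chain.
Insert 959: h=0, bucket 0 nonempty -> append to chain.
Insert 441: h=0, bucket 0 nonempty -> append to chain.
Insert 643: h=6, bucket 6 nonempty -> append to chain.
Insert 714: h=0, bucket 0 nonempty -> append to chain.
Insert 231: h=0, bucket 0 nonempty -> append to chain.
Insert 825: h=6, bucket 6 nonempty -> append to chain.
Insert 521: h=3, bucket 3 nonempty -> append to chain.
Insert 743: h=1, bucket 1 empty -> new chain.
Insert 437: h=3, bucket 3 nonempty -> append to chain.
Final buckets:
0: 469 -> 959 -> 441 -> 714 -> 231
1: 743
2: _
3: 731 -> 521 -> 437
4: _
5: _
6: 69 -> 643 -> 825

5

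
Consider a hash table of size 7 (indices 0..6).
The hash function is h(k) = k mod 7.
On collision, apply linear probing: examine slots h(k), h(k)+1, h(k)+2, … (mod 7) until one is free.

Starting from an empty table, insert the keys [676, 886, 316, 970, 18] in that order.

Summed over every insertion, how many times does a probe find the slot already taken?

676: h=4 => slot 4
886: h=4, probe 4,5 => slot 5
316: h=1 => slot 1
970: h=4, probe 4,5,6 => slot 6
18: h=4, probe 4,5,6,0 => slot 0
Table: [18, 316, ., ., 676, 886, 970]

6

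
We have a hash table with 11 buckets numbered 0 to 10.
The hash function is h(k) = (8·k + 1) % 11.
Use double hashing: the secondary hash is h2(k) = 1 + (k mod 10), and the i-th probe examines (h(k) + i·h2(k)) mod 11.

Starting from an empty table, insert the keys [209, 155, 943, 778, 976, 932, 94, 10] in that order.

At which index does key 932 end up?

2

209 hashes to 1; slot 1 is free => place at 1.
155 hashes to 9; slot 9 is free => place at 9.
943 hashes to 10; slot 10 is free => place at 10.
778 hashes to 10, h2=9; 10 taken => place at 8.
976 hashes to 10, h2=7; 10 taken => place at 6.
932 hashes to 10, h2=3; 10 taken => place at 2.
94 hashes to 5; slot 5 is free => place at 5.
10 hashes to 4; slot 4 is free => place at 4.
Table: [∅, 209, 932, ∅, 10, 94, 976, ∅, 778, 155, 943]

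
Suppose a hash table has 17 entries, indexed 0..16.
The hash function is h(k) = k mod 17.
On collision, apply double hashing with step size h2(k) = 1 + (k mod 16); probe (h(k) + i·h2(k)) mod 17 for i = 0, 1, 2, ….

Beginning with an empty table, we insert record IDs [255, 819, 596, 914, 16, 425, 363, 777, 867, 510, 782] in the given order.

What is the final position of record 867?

4

255: h=0 → slot 0
819: h=3 → slot 3
596: h=1 → slot 1
914: h=13 → slot 13
16: h=16 → slot 16
425: h=0, h2=10, probe 0,10 → slot 10
363: h=6 → slot 6
777: h=12 → slot 12
867: h=0, h2=4, probe 0,4 → slot 4
510: h=0, h2=15, probe 0,15 → slot 15
782: h=0, h2=15, probe 0,15,13,11 → slot 11
Table: [255, 596, ∅, 819, 867, ∅, 363, ∅, ∅, ∅, 425, 782, 777, 914, ∅, 510, 16]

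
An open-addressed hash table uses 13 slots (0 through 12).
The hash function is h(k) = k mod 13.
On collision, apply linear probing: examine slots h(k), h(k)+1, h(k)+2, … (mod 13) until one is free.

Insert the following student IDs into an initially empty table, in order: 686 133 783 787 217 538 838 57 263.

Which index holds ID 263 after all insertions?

686: h=10 => slot 10
133: h=3 => slot 3
783: h=3, probe 3,4 => slot 4
787: h=7 => slot 7
217: h=9 => slot 9
538: h=5 => slot 5
838: h=6 => slot 6
57: h=5, probe 5,6,7,8 => slot 8
263: h=3, probe 3,4,5,6,7,8,9,10,11 => slot 11
Table: [., ., ., 133, 783, 538, 838, 787, 57, 217, 686, 263, .]

11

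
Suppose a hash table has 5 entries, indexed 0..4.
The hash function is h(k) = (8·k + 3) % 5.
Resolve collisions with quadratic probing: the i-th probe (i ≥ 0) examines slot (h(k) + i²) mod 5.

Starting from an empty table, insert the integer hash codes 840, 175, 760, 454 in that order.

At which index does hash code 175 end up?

840: h=3 → slot 3
175: h=3, probe 3,4 → slot 4
760: h=3, probe 3,4,2 → slot 2
454: h=0 → slot 0
Table: [454, -, 760, 840, 175]

4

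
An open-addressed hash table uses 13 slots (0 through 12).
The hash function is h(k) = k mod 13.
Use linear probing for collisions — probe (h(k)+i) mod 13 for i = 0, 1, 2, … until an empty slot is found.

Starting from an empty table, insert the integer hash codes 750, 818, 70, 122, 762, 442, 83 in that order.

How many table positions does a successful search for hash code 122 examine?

2

Insert 750: h=9, slot 9 empty → index 9.
Insert 818: h=12, slot 12 empty → index 12.
Insert 70: h=5, slot 5 empty → index 5.
Insert 122: h=5, slot 5 occupied → index 6.
Insert 762: h=8, slot 8 empty → index 8.
Insert 442: h=0, slot 0 empty → index 0.
Insert 83: h=5, slots 5,6 occupied → index 7.
Table: [442, -, -, -, -, 70, 122, 83, 762, 750, -, -, 818]
Lookup 122: h=5, probe 5,6 → found at 6.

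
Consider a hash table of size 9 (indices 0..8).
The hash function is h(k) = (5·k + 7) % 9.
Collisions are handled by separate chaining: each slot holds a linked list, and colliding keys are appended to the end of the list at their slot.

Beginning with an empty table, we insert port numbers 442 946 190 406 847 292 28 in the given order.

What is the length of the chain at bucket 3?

442 → bucket 3
946 → bucket 3 (collision)
190 → bucket 3 (collision)
406 → bucket 3 (collision)
847 → bucket 3 (collision)
292 → bucket 0
28 → bucket 3 (collision)
Final buckets:
0: 292
1: —
2: —
3: 442 -> 946 -> 190 -> 406 -> 847 -> 28
4: —
5: —
6: —
7: —
8: —

6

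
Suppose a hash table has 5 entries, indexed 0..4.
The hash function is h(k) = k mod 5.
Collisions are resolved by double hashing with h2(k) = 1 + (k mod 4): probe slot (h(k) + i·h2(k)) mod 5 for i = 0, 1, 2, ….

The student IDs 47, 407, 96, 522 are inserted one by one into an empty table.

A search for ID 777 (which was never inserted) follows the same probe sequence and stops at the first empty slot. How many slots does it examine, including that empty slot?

Insert 47: h=2, slot 2 empty => index 2.
Insert 407: h=2, h2=4, slot 2 occupied => index 1.
Insert 96: h=1, h2=1, slots 1,2 occupied => index 3.
Insert 522: h=2, h2=3, slot 2 occupied => index 0.
Table: [522, 407, 47, 96, —]
Lookup 777: h=2, h2=2, probe 2,4 → slot 4 empty, not found.

2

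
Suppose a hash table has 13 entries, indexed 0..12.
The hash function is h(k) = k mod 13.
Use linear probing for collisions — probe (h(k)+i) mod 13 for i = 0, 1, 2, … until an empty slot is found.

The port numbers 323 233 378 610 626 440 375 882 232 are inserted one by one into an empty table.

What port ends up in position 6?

323: h=11 => slot 11
233: h=12 => slot 12
378: h=1 => slot 1
610: h=12, probe 12,0 => slot 0
626: h=2 => slot 2
440: h=11, probe 11,12,0,1,2,3 => slot 3
375: h=11, probe 11,12,0,1,2,3,4 => slot 4
882: h=11, probe 11,12,0,1,2,3,4,5 => slot 5
232: h=11, probe 11,12,0,1,2,3,4,5,6 => slot 6
Table: [610, 378, 626, 440, 375, 882, 232, _, _, _, _, 323, 233]

232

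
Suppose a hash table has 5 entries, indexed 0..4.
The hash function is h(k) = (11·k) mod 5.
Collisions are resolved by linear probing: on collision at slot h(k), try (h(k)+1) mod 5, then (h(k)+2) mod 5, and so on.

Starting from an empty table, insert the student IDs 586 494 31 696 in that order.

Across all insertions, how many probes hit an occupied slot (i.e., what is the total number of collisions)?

3

Insert 586: h=1, slot 1 empty → index 1.
Insert 494: h=4, slot 4 empty → index 4.
Insert 31: h=1, slot 1 occupied → index 2.
Insert 696: h=1, slots 1,2 occupied → index 3.
Table: [∅, 586, 31, 696, 494]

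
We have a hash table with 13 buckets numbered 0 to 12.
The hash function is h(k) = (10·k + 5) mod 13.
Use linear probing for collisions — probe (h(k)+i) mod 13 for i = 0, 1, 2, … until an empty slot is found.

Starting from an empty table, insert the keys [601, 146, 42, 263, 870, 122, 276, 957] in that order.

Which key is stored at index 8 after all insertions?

870

Insert 601: h=9, slot 9 empty -> index 9.
Insert 146: h=9, slot 9 occupied -> index 10.
Insert 42: h=9, slots 9,10 occupied -> index 11.
Insert 263: h=9, slots 9,10,11 occupied -> index 12.
Insert 870: h=8, slot 8 empty -> index 8.
Insert 122: h=3, slot 3 empty -> index 3.
Insert 276: h=9, slots 9,10,11,12 occupied -> index 0.
Insert 957: h=7, slot 7 empty -> index 7.
Table: [276, —, —, 122, —, —, —, 957, 870, 601, 146, 42, 263]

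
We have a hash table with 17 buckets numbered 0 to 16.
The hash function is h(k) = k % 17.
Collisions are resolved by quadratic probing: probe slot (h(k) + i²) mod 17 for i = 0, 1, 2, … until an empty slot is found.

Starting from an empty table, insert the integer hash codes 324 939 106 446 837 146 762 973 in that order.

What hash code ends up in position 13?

Insert 324: h=1, slot 1 empty → index 1.
Insert 939: h=4, slot 4 empty → index 4.
Insert 106: h=4, slot 4 occupied → index 5.
Insert 446: h=4, slots 4,5 occupied → index 8.
Insert 837: h=4, slots 4,5,8 occupied → index 13.
Insert 146: h=10, slot 10 empty → index 10.
Insert 762: h=14, slot 14 empty → index 14.
Insert 973: h=4, slots 4,5,8,13 occupied → index 3.
Table: [—, 324, —, 973, 939, 106, —, —, 446, —, 146, —, —, 837, 762, —, —]

837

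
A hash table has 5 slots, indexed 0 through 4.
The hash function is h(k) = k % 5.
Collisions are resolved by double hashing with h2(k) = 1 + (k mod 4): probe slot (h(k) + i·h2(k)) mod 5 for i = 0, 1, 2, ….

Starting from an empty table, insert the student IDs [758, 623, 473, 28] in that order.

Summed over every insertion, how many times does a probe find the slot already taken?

3

758 hashes to 3; slot 3 is free -> place at 3.
623 hashes to 3, h2=4; 3 taken -> place at 2.
473 hashes to 3, h2=2; 3 taken -> place at 0.
28 hashes to 3, h2=1; 3 taken -> place at 4.
Table: [473, ∅, 623, 758, 28]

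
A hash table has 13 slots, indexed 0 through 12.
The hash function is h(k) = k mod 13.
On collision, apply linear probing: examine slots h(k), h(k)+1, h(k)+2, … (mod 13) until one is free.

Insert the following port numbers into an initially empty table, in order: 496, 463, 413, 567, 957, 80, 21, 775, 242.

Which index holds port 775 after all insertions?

496 hashes to 2; slot 2 is free -> place at 2.
463 hashes to 8; slot 8 is free -> place at 8.
413 hashes to 10; slot 10 is free -> place at 10.
567 hashes to 8; 8 taken -> place at 9.
957 hashes to 8; 8,9,10 taken -> place at 11.
80 hashes to 2; 2 taken -> place at 3.
21 hashes to 8; 8,9,10,11 taken -> place at 12.
775 hashes to 8; 8,9,10,11,12 taken -> place at 0.
242 hashes to 8; 8,9,10,11,12,0 taken -> place at 1.
Table: [775, 242, 496, 80, -, -, -, -, 463, 567, 413, 957, 21]

0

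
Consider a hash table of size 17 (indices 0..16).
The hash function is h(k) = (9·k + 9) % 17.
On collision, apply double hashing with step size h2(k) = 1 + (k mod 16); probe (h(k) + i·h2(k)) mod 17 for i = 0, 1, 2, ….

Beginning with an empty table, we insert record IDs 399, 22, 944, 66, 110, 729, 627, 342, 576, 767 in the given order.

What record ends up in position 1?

729

399: h=13 → slot 13
22: h=3 → slot 3
944: h=5 → slot 5
66: h=8 → slot 8
110: h=13, h2=15, probe 13,11 → slot 11
729: h=8, h2=10, probe 8,1 → slot 1
627: h=8, h2=4, probe 8,12 → slot 12
342: h=10 → slot 10
576: h=8, h2=1, probe 8,9 → slot 9
767: h=10, h2=16, probe 10,9,8,7 → slot 7
Table: [∅, 729, ∅, 22, ∅, 944, ∅, 767, 66, 576, 342, 110, 627, 399, ∅, ∅, ∅]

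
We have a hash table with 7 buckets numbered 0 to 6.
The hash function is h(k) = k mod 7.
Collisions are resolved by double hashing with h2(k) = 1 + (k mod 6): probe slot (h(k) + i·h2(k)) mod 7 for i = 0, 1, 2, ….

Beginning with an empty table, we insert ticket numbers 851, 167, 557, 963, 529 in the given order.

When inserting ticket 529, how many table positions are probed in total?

851: h=4 => slot 4
167: h=6 => slot 6
557: h=4, h2=6, probe 4,3 => slot 3
963: h=4, h2=4, probe 4,1 => slot 1
529: h=4, h2=2, probe 4,6,1,3,5 => slot 5
Table: [—, 963, —, 557, 851, 529, 167]

5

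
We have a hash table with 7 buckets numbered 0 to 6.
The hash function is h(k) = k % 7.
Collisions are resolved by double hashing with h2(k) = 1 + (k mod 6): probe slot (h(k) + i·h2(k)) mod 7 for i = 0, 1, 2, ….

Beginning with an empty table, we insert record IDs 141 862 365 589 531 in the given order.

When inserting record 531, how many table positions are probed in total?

141 hashes to 1; slot 1 is free -> place at 1.
862 hashes to 1, h2=5; 1 taken -> place at 6.
365 hashes to 1, h2=6; 1 taken -> place at 0.
589 hashes to 1, h2=2; 1 taken -> place at 3.
531 hashes to 6, h2=4; 6,3,0 taken -> place at 4.
Table: [365, 141, —, 589, 531, —, 862]

4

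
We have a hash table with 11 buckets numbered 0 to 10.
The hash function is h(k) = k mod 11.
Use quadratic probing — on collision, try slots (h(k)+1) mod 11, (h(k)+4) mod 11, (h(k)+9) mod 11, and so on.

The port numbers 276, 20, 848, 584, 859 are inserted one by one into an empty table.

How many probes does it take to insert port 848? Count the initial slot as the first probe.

2

276: h=1 => slot 1
20: h=9 => slot 9
848: h=1, probe 1,2 => slot 2
584: h=1, probe 1,2,5 => slot 5
859: h=1, probe 1,2,5,10 => slot 10
Table: [∅, 276, 848, ∅, ∅, 584, ∅, ∅, ∅, 20, 859]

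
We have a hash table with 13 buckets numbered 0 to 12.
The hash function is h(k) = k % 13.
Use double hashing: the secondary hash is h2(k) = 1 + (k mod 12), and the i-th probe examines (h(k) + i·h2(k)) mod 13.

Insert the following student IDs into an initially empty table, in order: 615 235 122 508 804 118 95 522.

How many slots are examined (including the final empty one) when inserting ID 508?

2

615: h=4 -> slot 4
235: h=1 -> slot 1
122: h=5 -> slot 5
508: h=1, h2=5, probe 1,6 -> slot 6
804: h=11 -> slot 11
118: h=1, h2=11, probe 1,12 -> slot 12
95: h=4, h2=12, probe 4,3 -> slot 3
522: h=2 -> slot 2
Table: [., 235, 522, 95, 615, 122, 508, ., ., ., ., 804, 118]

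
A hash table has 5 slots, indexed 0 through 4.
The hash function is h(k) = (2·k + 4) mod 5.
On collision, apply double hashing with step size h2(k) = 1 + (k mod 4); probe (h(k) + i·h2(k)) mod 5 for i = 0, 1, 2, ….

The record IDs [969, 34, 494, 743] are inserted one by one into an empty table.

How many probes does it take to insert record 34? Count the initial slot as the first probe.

Insert 969: h=2, slot 2 empty => index 2.
Insert 34: h=2, h2=3, slot 2 occupied => index 0.
Insert 494: h=2, h2=3, slots 2,0 occupied => index 3.
Insert 743: h=0, h2=4, slot 0 occupied => index 4.
Table: [34, -, 969, 494, 743]

2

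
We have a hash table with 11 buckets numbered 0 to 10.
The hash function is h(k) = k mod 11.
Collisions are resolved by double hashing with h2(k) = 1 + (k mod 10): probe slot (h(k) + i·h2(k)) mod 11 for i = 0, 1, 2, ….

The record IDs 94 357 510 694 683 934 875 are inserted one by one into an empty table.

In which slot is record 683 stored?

Insert 94: h=6, slot 6 empty → index 6.
Insert 357: h=5, slot 5 empty → index 5.
Insert 510: h=4, slot 4 empty → index 4.
Insert 694: h=1, slot 1 empty → index 1.
Insert 683: h=1, h2=4, slots 1,5 occupied → index 9.
Insert 934: h=10, slot 10 empty → index 10.
Insert 875: h=6, h2=6, slots 6,1 occupied → index 7.
Table: [., 694, ., ., 510, 357, 94, 875, ., 683, 934]

9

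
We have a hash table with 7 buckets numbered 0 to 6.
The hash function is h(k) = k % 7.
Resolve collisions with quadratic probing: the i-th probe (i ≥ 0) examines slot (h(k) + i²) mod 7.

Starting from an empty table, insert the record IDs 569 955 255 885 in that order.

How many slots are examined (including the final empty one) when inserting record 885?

Insert 569: h=2, slot 2 empty => index 2.
Insert 955: h=3, slot 3 empty => index 3.
Insert 255: h=3, slot 3 occupied => index 4.
Insert 885: h=3, slots 3,4 occupied => index 0.
Table: [885, _, 569, 955, 255, _, _]

3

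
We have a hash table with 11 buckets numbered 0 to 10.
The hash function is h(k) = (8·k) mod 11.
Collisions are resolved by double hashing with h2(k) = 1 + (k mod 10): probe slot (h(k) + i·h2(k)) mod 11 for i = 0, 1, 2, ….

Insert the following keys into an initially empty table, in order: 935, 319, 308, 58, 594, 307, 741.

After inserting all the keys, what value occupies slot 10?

319

935: h=0 => slot 0
319: h=0, h2=10, probe 0,10 => slot 10
308: h=0, h2=9, probe 0,9 => slot 9
58: h=2 => slot 2
594: h=0, h2=5, probe 0,5 => slot 5
307: h=3 => slot 3
741: h=10, h2=2, probe 10,1 => slot 1
Table: [935, 741, 58, 307, ∅, 594, ∅, ∅, ∅, 308, 319]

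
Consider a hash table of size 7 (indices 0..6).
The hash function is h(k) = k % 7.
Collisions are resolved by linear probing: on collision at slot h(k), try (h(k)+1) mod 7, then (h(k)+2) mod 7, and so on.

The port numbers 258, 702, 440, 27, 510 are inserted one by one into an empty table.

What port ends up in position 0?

Insert 258: h=6, slot 6 empty → index 6.
Insert 702: h=2, slot 2 empty → index 2.
Insert 440: h=6, slot 6 occupied → index 0.
Insert 27: h=6, slots 6,0 occupied → index 1.
Insert 510: h=6, slots 6,0,1,2 occupied → index 3.
Table: [440, 27, 702, 510, ∅, ∅, 258]

440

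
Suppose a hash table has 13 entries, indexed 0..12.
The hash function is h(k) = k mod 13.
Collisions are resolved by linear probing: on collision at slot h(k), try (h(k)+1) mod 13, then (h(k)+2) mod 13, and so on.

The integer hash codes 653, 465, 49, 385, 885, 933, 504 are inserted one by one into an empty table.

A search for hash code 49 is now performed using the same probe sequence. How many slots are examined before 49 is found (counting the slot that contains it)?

2

653: h=3 -> slot 3
465: h=10 -> slot 10
49: h=10, probe 10,11 -> slot 11
385: h=8 -> slot 8
885: h=1 -> slot 1
933: h=10, probe 10,11,12 -> slot 12
504: h=10, probe 10,11,12,0 -> slot 0
Table: [504, 885, —, 653, —, —, —, —, 385, —, 465, 49, 933]
Lookup 49: h=10, probe 10,11 → found at 11.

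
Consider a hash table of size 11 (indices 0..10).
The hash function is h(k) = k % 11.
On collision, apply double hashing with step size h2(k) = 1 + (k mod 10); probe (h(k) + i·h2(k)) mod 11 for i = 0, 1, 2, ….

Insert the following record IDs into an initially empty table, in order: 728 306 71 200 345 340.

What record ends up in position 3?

200

728: h=2 => slot 2
306: h=9 => slot 9
71: h=5 => slot 5
200: h=2, h2=1, probe 2,3 => slot 3
345: h=4 => slot 4
340: h=10 => slot 10
Table: [∅, ∅, 728, 200, 345, 71, ∅, ∅, ∅, 306, 340]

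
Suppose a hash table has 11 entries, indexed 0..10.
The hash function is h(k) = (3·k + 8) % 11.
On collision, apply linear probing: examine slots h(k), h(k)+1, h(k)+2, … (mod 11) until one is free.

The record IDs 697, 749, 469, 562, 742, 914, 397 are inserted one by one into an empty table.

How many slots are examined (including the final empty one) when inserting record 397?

5

Insert 697: h=9, slot 9 empty => index 9.
Insert 749: h=0, slot 0 empty => index 0.
Insert 469: h=7, slot 7 empty => index 7.
Insert 562: h=0, slot 0 occupied => index 1.
Insert 742: h=1, slot 1 occupied => index 2.
Insert 914: h=0, slots 0,1,2 occupied => index 3.
Insert 397: h=0, slots 0,1,2,3 occupied => index 4.
Table: [749, 562, 742, 914, 397, ∅, ∅, 469, ∅, 697, ∅]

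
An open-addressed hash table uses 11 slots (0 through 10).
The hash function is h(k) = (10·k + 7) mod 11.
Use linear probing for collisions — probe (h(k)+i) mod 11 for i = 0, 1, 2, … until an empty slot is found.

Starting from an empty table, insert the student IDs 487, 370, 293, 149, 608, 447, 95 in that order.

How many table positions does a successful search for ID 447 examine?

487: h=4 => slot 4
370: h=0 => slot 0
293: h=0, probe 0,1 => slot 1
149: h=1, probe 1,2 => slot 2
608: h=4, probe 4,5 => slot 5
447: h=0, probe 0,1,2,3 => slot 3
95: h=0, probe 0,1,2,3,4,5,6 => slot 6
Table: [370, 293, 149, 447, 487, 608, 95, _, _, _, _]
Lookup 447: h=0, probe 0,1,2,3 → found at 3.

4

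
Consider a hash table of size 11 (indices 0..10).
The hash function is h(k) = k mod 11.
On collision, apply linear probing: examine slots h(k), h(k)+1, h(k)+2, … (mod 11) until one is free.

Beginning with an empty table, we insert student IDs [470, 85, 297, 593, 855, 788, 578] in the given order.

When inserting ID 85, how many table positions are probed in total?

2

Insert 470: h=8, slot 8 empty -> index 8.
Insert 85: h=8, slot 8 occupied -> index 9.
Insert 297: h=0, slot 0 empty -> index 0.
Insert 593: h=10, slot 10 empty -> index 10.
Insert 855: h=8, slots 8,9,10,0 occupied -> index 1.
Insert 788: h=7, slot 7 empty -> index 7.
Insert 578: h=6, slot 6 empty -> index 6.
Table: [297, 855, —, —, —, —, 578, 788, 470, 85, 593]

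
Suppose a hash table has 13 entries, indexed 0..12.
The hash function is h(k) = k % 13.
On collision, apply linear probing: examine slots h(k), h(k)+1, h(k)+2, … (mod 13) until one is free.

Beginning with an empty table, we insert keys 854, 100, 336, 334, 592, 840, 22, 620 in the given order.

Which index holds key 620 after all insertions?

1

854 hashes to 9; slot 9 is free -> place at 9.
100 hashes to 9; 9 taken -> place at 10.
336 hashes to 11; slot 11 is free -> place at 11.
334 hashes to 9; 9,10,11 taken -> place at 12.
592 hashes to 7; slot 7 is free -> place at 7.
840 hashes to 8; slot 8 is free -> place at 8.
22 hashes to 9; 9,10,11,12 taken -> place at 0.
620 hashes to 9; 9,10,11,12,0 taken -> place at 1.
Table: [22, 620, ., ., ., ., ., 592, 840, 854, 100, 336, 334]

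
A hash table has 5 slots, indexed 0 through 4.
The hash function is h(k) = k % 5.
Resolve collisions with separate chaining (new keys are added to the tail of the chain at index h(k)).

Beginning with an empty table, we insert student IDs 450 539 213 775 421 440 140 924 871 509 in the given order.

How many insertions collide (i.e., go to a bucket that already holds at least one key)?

6

Insert 450: h=0, bucket 0 empty → new chain.
Insert 539: h=4, bucket 4 empty → new chain.
Insert 213: h=3, bucket 3 empty → new chain.
Insert 775: h=0, bucket 0 nonempty → append to chain.
Insert 421: h=1, bucket 1 empty → new chain.
Insert 440: h=0, bucket 0 nonempty → append to chain.
Insert 140: h=0, bucket 0 nonempty → append to chain.
Insert 924: h=4, bucket 4 nonempty → append to chain.
Insert 871: h=1, bucket 1 nonempty → append to chain.
Insert 509: h=4, bucket 4 nonempty → append to chain.
Final buckets:
0: 450 -> 775 -> 440 -> 140
1: 421 -> 871
2: .
3: 213
4: 539 -> 924 -> 509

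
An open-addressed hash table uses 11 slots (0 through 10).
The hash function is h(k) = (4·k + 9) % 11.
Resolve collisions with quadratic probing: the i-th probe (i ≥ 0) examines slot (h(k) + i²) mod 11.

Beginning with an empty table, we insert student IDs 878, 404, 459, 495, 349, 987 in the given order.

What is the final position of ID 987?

2

878: h=1 → slot 1
404: h=8 → slot 8
459: h=8, probe 8,9 → slot 9
495: h=9, probe 9,10 → slot 10
349: h=8, probe 8,9,1,6 → slot 6
987: h=8, probe 8,9,1,6,2 → slot 2
Table: [—, 878, 987, —, —, —, 349, —, 404, 459, 495]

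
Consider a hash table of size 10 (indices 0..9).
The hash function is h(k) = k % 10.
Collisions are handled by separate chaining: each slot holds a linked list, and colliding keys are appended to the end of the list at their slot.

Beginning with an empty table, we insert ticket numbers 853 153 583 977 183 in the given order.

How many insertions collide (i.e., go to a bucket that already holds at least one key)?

3

853 -> bucket 3
153 -> bucket 3 (collision)
583 -> bucket 3 (collision)
977 -> bucket 7
183 -> bucket 3 (collision)
Final buckets:
0: -
1: -
2: -
3: 853 -> 153 -> 583 -> 183
4: -
5: -
6: -
7: 977
8: -
9: -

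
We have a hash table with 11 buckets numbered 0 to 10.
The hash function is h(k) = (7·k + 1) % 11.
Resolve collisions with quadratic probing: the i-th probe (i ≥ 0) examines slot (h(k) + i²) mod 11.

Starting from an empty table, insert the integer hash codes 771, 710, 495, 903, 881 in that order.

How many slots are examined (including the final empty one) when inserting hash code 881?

4

771: h=8 → slot 8
710: h=10 → slot 10
495: h=1 → slot 1
903: h=8, probe 8,9 → slot 9
881: h=8, probe 8,9,1,6 → slot 6
Table: [—, 495, —, —, —, —, 881, —, 771, 903, 710]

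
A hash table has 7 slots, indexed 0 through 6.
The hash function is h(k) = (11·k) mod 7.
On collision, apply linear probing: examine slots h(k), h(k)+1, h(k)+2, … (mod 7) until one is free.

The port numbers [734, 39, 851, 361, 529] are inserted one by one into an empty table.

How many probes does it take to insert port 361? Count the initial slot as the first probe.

4

734 hashes to 3; slot 3 is free → place at 3.
39 hashes to 2; slot 2 is free → place at 2.
851 hashes to 2; 2,3 taken → place at 4.
361 hashes to 2; 2,3,4 taken → place at 5.
529 hashes to 2; 2,3,4,5 taken → place at 6.
Table: [-, -, 39, 734, 851, 361, 529]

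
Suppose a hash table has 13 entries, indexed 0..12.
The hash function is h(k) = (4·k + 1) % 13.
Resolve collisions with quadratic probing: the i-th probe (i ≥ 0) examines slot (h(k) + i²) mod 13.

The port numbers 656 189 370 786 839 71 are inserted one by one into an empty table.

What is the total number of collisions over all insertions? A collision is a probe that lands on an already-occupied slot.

656: h=12 → slot 12
189: h=3 → slot 3
370: h=12, probe 12,0 → slot 0
786: h=12, probe 12,0,3,8 → slot 8
839: h=3, probe 3,4 → slot 4
71: h=12, probe 12,0,3,8,2 → slot 2
Table: [370, —, 71, 189, 839, —, —, —, 786, —, —, —, 656]

9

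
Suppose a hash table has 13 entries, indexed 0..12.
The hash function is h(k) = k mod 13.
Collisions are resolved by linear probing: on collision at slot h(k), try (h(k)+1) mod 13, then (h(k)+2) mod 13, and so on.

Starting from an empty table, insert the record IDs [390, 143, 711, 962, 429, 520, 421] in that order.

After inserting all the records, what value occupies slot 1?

143

390 hashes to 0; slot 0 is free → place at 0.
143 hashes to 0; 0 taken → place at 1.
711 hashes to 9; slot 9 is free → place at 9.
962 hashes to 0; 0,1 taken → place at 2.
429 hashes to 0; 0,1,2 taken → place at 3.
520 hashes to 0; 0,1,2,3 taken → place at 4.
421 hashes to 5; slot 5 is free → place at 5.
Table: [390, 143, 962, 429, 520, 421, -, -, -, 711, -, -, -]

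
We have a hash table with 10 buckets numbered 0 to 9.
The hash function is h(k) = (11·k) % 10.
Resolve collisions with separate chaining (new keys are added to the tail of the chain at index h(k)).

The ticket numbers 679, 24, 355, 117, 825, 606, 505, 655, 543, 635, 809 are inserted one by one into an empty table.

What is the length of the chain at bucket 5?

Insert 679: h=9, bucket 9 empty → new chain.
Insert 24: h=4, bucket 4 empty → new chain.
Insert 355: h=5, bucket 5 empty → new chain.
Insert 117: h=7, bucket 7 empty → new chain.
Insert 825: h=5, bucket 5 nonempty → append to chain.
Insert 606: h=6, bucket 6 empty → new chain.
Insert 505: h=5, bucket 5 nonempty → append to chain.
Insert 655: h=5, bucket 5 nonempty → append to chain.
Insert 543: h=3, bucket 3 empty → new chain.
Insert 635: h=5, bucket 5 nonempty → append to chain.
Insert 809: h=9, bucket 9 nonempty → append to chain.
Final buckets:
0: ∅
1: ∅
2: ∅
3: 543
4: 24
5: 355 -> 825 -> 505 -> 655 -> 635
6: 606
7: 117
8: ∅
9: 679 -> 809

5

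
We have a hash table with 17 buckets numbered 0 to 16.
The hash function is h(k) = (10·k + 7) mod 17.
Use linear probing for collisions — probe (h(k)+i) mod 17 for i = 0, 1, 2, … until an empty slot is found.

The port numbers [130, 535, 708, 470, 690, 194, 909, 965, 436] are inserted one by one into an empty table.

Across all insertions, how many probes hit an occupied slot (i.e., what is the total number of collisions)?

130 hashes to 15; slot 15 is free → place at 15.
535 hashes to 2; slot 2 is free → place at 2.
708 hashes to 15; 15 taken → place at 16.
470 hashes to 15; 15,16 taken → place at 0.
690 hashes to 5; slot 5 is free → place at 5.
194 hashes to 9; slot 9 is free → place at 9.
909 hashes to 2; 2 taken → place at 3.
965 hashes to 1; slot 1 is free → place at 1.
436 hashes to 15; 15,16,0,1,2,3 taken → place at 4.
Table: [470, 965, 535, 909, 436, 690, -, -, -, 194, -, -, -, -, -, 130, 708]

10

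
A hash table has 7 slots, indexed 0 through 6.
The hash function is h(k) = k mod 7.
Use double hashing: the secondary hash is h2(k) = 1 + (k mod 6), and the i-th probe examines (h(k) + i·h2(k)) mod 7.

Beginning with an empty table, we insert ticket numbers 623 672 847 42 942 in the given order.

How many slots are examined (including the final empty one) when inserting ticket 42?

4

Insert 623: h=0, slot 0 empty → index 0.
Insert 672: h=0, h2=1, slot 0 occupied → index 1.
Insert 847: h=0, h2=2, slot 0 occupied → index 2.
Insert 42: h=0, h2=1, slots 0,1,2 occupied → index 3.
Insert 942: h=4, slot 4 empty → index 4.
Table: [623, 672, 847, 42, 942, ., .]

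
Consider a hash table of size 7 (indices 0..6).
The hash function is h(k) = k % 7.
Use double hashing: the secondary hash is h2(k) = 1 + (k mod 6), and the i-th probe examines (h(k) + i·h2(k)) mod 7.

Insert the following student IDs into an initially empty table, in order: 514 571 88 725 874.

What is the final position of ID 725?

1

514 hashes to 3; slot 3 is free => place at 3.
571 hashes to 4; slot 4 is free => place at 4.
88 hashes to 4, h2=5; 4 taken => place at 2.
725 hashes to 4, h2=6; 4,3,2 taken => place at 1.
874 hashes to 6; slot 6 is free => place at 6.
Table: [-, 725, 88, 514, 571, -, 874]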